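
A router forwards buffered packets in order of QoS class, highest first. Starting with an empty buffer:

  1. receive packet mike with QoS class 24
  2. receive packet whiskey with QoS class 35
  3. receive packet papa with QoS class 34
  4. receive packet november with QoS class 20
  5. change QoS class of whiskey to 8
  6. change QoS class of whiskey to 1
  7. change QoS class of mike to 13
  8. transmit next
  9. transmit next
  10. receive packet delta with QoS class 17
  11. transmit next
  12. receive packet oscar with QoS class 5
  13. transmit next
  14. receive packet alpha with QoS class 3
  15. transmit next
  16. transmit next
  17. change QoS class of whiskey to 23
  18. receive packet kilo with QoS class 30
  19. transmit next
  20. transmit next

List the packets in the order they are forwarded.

papa → november → delta → mike → oscar → alpha → kilo → whiskey

add mike (QoS class 24) → {mike:24}
add whiskey (QoS class 35) → {whiskey:35, mike:24}
add papa (QoS class 34) → {whiskey:35, papa:34, mike:24}
add november (QoS class 20) → {whiskey:35, papa:34, mike:24, november:20}
update whiskey to QoS class 8 → {papa:34, mike:24, november:20, whiskey:8}
update whiskey to QoS class 1 → {papa:34, mike:24, november:20, whiskey:1}
update mike to QoS class 13 → {papa:34, november:20, mike:13, whiskey:1}
transmit next → papa; now {november:20, mike:13, whiskey:1}
transmit next → november; now {mike:13, whiskey:1}
add delta (QoS class 17) → {delta:17, mike:13, whiskey:1}
transmit next → delta; now {mike:13, whiskey:1}
add oscar (QoS class 5) → {mike:13, oscar:5, whiskey:1}
transmit next → mike; now {oscar:5, whiskey:1}
add alpha (QoS class 3) → {oscar:5, alpha:3, whiskey:1}
transmit next → oscar; now {alpha:3, whiskey:1}
transmit next → alpha; now {whiskey:1}
update whiskey to QoS class 23 → {whiskey:23}
add kilo (QoS class 30) → {kilo:30, whiskey:23}
transmit next → kilo; now {whiskey:23}
transmit next → whiskey; now {}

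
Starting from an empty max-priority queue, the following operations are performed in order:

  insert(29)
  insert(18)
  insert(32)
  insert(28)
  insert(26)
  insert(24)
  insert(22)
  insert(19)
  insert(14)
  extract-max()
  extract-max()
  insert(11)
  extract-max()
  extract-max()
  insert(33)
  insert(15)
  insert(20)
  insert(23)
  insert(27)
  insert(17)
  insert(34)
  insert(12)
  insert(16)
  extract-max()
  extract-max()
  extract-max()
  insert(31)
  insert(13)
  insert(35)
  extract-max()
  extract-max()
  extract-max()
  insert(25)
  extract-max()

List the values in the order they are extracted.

insert 29 → {29}
insert 18 → {29, 18}
insert 32 → {32, 29, 18}
insert 28 → {32, 29, 28, 18}
insert 26 → {32, 29, 28, 26, 18}
insert 24 → {32, 29, 28, 26, 24, 18}
insert 22 → {32, 29, 28, 26, 24, 22, 18}
insert 19 → {32, 29, 28, 26, 24, 22, 19, 18}
insert 14 → {32, 29, 28, 26, 24, 22, 19, 18, 14}
extract-max → 32; now {29, 28, 26, 24, 22, 19, 18, 14}
extract-max → 29; now {28, 26, 24, 22, 19, 18, 14}
insert 11 → {28, 26, 24, 22, 19, 18, 14, 11}
extract-max → 28; now {26, 24, 22, 19, 18, 14, 11}
extract-max → 26; now {24, 22, 19, 18, 14, 11}
insert 33 → {33, 24, 22, 19, 18, 14, 11}
insert 15 → {33, 24, 22, 19, 18, 15, 14, 11}
insert 20 → {33, 24, 22, 20, 19, 18, 15, 14, 11}
insert 23 → {33, 24, 23, 22, 20, 19, 18, 15, 14, 11}
insert 27 → {33, 27, 24, 23, 22, 20, 19, 18, 15, 14, 11}
insert 17 → {33, 27, 24, 23, 22, 20, 19, 18, 17, 15, 14, 11}
insert 34 → {34, 33, 27, 24, 23, 22, 20, 19, 18, 17, 15, 14, 11}
insert 12 → {34, 33, 27, 24, 23, 22, 20, 19, 18, 17, 15, 14, 12, 11}
insert 16 → {34, 33, 27, 24, 23, 22, 20, 19, 18, 17, 16, 15, 14, 12, 11}
extract-max → 34; now {33, 27, 24, 23, 22, 20, 19, 18, 17, 16, 15, 14, 12, 11}
extract-max → 33; now {27, 24, 23, 22, 20, 19, 18, 17, 16, 15, 14, 12, 11}
extract-max → 27; now {24, 23, 22, 20, 19, 18, 17, 16, 15, 14, 12, 11}
insert 31 → {31, 24, 23, 22, 20, 19, 18, 17, 16, 15, 14, 12, 11}
insert 13 → {31, 24, 23, 22, 20, 19, 18, 17, 16, 15, 14, 13, 12, 11}
insert 35 → {35, 31, 24, 23, 22, 20, 19, 18, 17, 16, 15, 14, 13, 12, 11}
extract-max → 35; now {31, 24, 23, 22, 20, 19, 18, 17, 16, 15, 14, 13, 12, 11}
extract-max → 31; now {24, 23, 22, 20, 19, 18, 17, 16, 15, 14, 13, 12, 11}
extract-max → 24; now {23, 22, 20, 19, 18, 17, 16, 15, 14, 13, 12, 11}
insert 25 → {25, 23, 22, 20, 19, 18, 17, 16, 15, 14, 13, 12, 11}
extract-max → 25; now {23, 22, 20, 19, 18, 17, 16, 15, 14, 13, 12, 11}

[32, 29, 28, 26, 34, 33, 27, 35, 31, 24, 25]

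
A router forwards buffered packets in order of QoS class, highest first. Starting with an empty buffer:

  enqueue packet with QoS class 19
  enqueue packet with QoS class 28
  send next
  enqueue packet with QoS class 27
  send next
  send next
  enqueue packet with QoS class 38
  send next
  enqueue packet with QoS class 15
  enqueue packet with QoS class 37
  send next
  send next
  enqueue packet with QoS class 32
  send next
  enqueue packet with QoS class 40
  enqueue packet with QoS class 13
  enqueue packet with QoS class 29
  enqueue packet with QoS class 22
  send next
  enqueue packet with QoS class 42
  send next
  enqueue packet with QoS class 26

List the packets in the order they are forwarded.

insert 19 → {19}
insert 28 → {28, 19}
send next → 28; now {19}
insert 27 → {27, 19}
send next → 27; now {19}
send next → 19; now {}
insert 38 → {38}
send next → 38; now {}
insert 15 → {15}
insert 37 → {37, 15}
send next → 37; now {15}
send next → 15; now {}
insert 32 → {32}
send next → 32; now {}
insert 40 → {40}
insert 13 → {40, 13}
insert 29 → {40, 29, 13}
insert 22 → {40, 29, 22, 13}
send next → 40; now {29, 22, 13}
insert 42 → {42, 29, 22, 13}
send next → 42; now {29, 22, 13}
insert 26 → {29, 26, 22, 13}

28, 27, 19, 38, 37, 15, 32, 40, 42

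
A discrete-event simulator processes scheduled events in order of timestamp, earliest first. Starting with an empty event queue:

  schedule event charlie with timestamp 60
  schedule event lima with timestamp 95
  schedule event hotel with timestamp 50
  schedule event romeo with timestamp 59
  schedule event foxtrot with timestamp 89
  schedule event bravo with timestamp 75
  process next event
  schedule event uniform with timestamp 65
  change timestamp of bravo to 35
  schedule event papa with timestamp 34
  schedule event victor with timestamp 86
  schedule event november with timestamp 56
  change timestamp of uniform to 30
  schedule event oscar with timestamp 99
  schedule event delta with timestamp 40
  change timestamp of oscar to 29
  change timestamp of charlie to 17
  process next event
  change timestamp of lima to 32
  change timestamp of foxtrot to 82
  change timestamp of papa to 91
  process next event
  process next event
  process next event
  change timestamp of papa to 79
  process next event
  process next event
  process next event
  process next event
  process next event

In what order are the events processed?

hotel → charlie → oscar → uniform → lima → bravo → delta → november → romeo → papa

add charlie (timestamp 60) → {charlie:60}
add lima (timestamp 95) → {charlie:60, lima:95}
add hotel (timestamp 50) → {hotel:50, charlie:60, lima:95}
add romeo (timestamp 59) → {hotel:50, romeo:59, charlie:60, lima:95}
add foxtrot (timestamp 89) → {hotel:50, romeo:59, charlie:60, foxtrot:89, lima:95}
add bravo (timestamp 75) → {hotel:50, romeo:59, charlie:60, bravo:75, foxtrot:89, lima:95}
process next event → hotel; now {romeo:59, charlie:60, bravo:75, foxtrot:89, lima:95}
add uniform (timestamp 65) → {romeo:59, charlie:60, uniform:65, bravo:75, foxtrot:89, lima:95}
update bravo to timestamp 35 → {bravo:35, romeo:59, charlie:60, uniform:65, foxtrot:89, lima:95}
add papa (timestamp 34) → {papa:34, bravo:35, romeo:59, charlie:60, uniform:65, foxtrot:89, lima:95}
add victor (timestamp 86) → {papa:34, bravo:35, romeo:59, charlie:60, uniform:65, victor:86, foxtrot:89, lima:95}
add november (timestamp 56) → {papa:34, bravo:35, november:56, romeo:59, charlie:60, uniform:65, victor:86, foxtrot:89, lima:95}
update uniform to timestamp 30 → {uniform:30, papa:34, bravo:35, november:56, romeo:59, charlie:60, victor:86, foxtrot:89, lima:95}
add oscar (timestamp 99) → {uniform:30, papa:34, bravo:35, november:56, romeo:59, charlie:60, victor:86, foxtrot:89, lima:95, oscar:99}
add delta (timestamp 40) → {uniform:30, papa:34, bravo:35, delta:40, november:56, romeo:59, charlie:60, victor:86, foxtrot:89, lima:95, oscar:99}
update oscar to timestamp 29 → {oscar:29, uniform:30, papa:34, bravo:35, delta:40, november:56, romeo:59, charlie:60, victor:86, foxtrot:89, lima:95}
update charlie to timestamp 17 → {charlie:17, oscar:29, uniform:30, papa:34, bravo:35, delta:40, november:56, romeo:59, victor:86, foxtrot:89, lima:95}
process next event → charlie; now {oscar:29, uniform:30, papa:34, bravo:35, delta:40, november:56, romeo:59, victor:86, foxtrot:89, lima:95}
update lima to timestamp 32 → {oscar:29, uniform:30, lima:32, papa:34, bravo:35, delta:40, november:56, romeo:59, victor:86, foxtrot:89}
update foxtrot to timestamp 82 → {oscar:29, uniform:30, lima:32, papa:34, bravo:35, delta:40, november:56, romeo:59, foxtrot:82, victor:86}
update papa to timestamp 91 → {oscar:29, uniform:30, lima:32, bravo:35, delta:40, november:56, romeo:59, foxtrot:82, victor:86, papa:91}
process next event → oscar; now {uniform:30, lima:32, bravo:35, delta:40, november:56, romeo:59, foxtrot:82, victor:86, papa:91}
process next event → uniform; now {lima:32, bravo:35, delta:40, november:56, romeo:59, foxtrot:82, victor:86, papa:91}
process next event → lima; now {bravo:35, delta:40, november:56, romeo:59, foxtrot:82, victor:86, papa:91}
update papa to timestamp 79 → {bravo:35, delta:40, november:56, romeo:59, papa:79, foxtrot:82, victor:86}
process next event → bravo; now {delta:40, november:56, romeo:59, papa:79, foxtrot:82, victor:86}
process next event → delta; now {november:56, romeo:59, papa:79, foxtrot:82, victor:86}
process next event → november; now {romeo:59, papa:79, foxtrot:82, victor:86}
process next event → romeo; now {papa:79, foxtrot:82, victor:86}
process next event → papa; now {foxtrot:82, victor:86}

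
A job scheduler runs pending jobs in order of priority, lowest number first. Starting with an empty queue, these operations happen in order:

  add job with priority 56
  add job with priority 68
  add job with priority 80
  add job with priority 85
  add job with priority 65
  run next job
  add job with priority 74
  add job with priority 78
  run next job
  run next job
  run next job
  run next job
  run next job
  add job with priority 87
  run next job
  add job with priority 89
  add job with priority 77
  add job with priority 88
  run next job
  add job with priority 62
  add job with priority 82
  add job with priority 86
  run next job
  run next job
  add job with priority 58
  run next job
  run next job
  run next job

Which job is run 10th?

insert 56 → {56}
insert 68 → {56, 68}
insert 80 → {56, 68, 80}
insert 85 → {56, 68, 80, 85}
insert 65 → {56, 65, 68, 80, 85}
run next job → 56; now {65, 68, 80, 85}
insert 74 → {65, 68, 74, 80, 85}
insert 78 → {65, 68, 74, 78, 80, 85}
run next job → 65; now {68, 74, 78, 80, 85}
run next job → 68; now {74, 78, 80, 85}
run next job → 74; now {78, 80, 85}
run next job → 78; now {80, 85}
run next job → 80; now {85}
insert 87 → {85, 87}
run next job → 85; now {87}
insert 89 → {87, 89}
insert 77 → {77, 87, 89}
insert 88 → {77, 87, 88, 89}
run next job → 77; now {87, 88, 89}
insert 62 → {62, 87, 88, 89}
insert 82 → {62, 82, 87, 88, 89}
insert 86 → {62, 82, 86, 87, 88, 89}
run next job → 62; now {82, 86, 87, 88, 89}
run next job → 82; now {86, 87, 88, 89}
insert 58 → {58, 86, 87, 88, 89}
run next job → 58; now {86, 87, 88, 89}
run next job → 86; now {87, 88, 89}
run next job → 87; now {88, 89}

82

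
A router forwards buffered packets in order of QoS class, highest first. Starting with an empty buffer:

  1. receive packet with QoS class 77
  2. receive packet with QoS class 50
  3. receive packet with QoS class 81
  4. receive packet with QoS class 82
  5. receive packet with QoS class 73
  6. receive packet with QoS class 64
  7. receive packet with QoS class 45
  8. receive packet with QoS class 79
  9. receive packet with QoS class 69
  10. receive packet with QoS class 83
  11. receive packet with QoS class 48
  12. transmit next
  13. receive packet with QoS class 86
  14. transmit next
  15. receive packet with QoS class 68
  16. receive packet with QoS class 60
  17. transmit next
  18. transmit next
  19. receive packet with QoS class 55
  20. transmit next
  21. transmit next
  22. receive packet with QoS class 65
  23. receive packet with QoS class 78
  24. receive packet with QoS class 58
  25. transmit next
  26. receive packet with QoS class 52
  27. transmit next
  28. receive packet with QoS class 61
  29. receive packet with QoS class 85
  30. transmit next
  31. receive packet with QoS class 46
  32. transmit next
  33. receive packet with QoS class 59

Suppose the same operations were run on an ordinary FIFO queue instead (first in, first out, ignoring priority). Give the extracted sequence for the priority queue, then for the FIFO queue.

insert 77 → {77}
insert 50 → {77, 50}
insert 81 → {81, 77, 50}
insert 82 → {82, 81, 77, 50}
insert 73 → {82, 81, 77, 73, 50}
insert 64 → {82, 81, 77, 73, 64, 50}
insert 45 → {82, 81, 77, 73, 64, 50, 45}
insert 79 → {82, 81, 79, 77, 73, 64, 50, 45}
insert 69 → {82, 81, 79, 77, 73, 69, 64, 50, 45}
insert 83 → {83, 82, 81, 79, 77, 73, 69, 64, 50, 45}
insert 48 → {83, 82, 81, 79, 77, 73, 69, 64, 50, 48, 45}
transmit next → 83; now {82, 81, 79, 77, 73, 69, 64, 50, 48, 45}
insert 86 → {86, 82, 81, 79, 77, 73, 69, 64, 50, 48, 45}
transmit next → 86; now {82, 81, 79, 77, 73, 69, 64, 50, 48, 45}
insert 68 → {82, 81, 79, 77, 73, 69, 68, 64, 50, 48, 45}
insert 60 → {82, 81, 79, 77, 73, 69, 68, 64, 60, 50, 48, 45}
transmit next → 82; now {81, 79, 77, 73, 69, 68, 64, 60, 50, 48, 45}
transmit next → 81; now {79, 77, 73, 69, 68, 64, 60, 50, 48, 45}
insert 55 → {79, 77, 73, 69, 68, 64, 60, 55, 50, 48, 45}
transmit next → 79; now {77, 73, 69, 68, 64, 60, 55, 50, 48, 45}
transmit next → 77; now {73, 69, 68, 64, 60, 55, 50, 48, 45}
insert 65 → {73, 69, 68, 65, 64, 60, 55, 50, 48, 45}
insert 78 → {78, 73, 69, 68, 65, 64, 60, 55, 50, 48, 45}
insert 58 → {78, 73, 69, 68, 65, 64, 60, 58, 55, 50, 48, 45}
transmit next → 78; now {73, 69, 68, 65, 64, 60, 58, 55, 50, 48, 45}
insert 52 → {73, 69, 68, 65, 64, 60, 58, 55, 52, 50, 48, 45}
transmit next → 73; now {69, 68, 65, 64, 60, 58, 55, 52, 50, 48, 45}
insert 61 → {69, 68, 65, 64, 61, 60, 58, 55, 52, 50, 48, 45}
insert 85 → {85, 69, 68, 65, 64, 61, 60, 58, 55, 52, 50, 48, 45}
transmit next → 85; now {69, 68, 65, 64, 61, 60, 58, 55, 52, 50, 48, 45}
insert 46 → {69, 68, 65, 64, 61, 60, 58, 55, 52, 50, 48, 46, 45}
transmit next → 69; now {68, 65, 64, 61, 60, 58, 55, 52, 50, 48, 46, 45}
insert 59 → {68, 65, 64, 61, 60, 59, 58, 55, 52, 50, 48, 46, 45}

priority queue: 83 → 86 → 82 → 81 → 79 → 77 → 78 → 73 → 85 → 69; FIFO queue: 77, 50, 81, 82, 73, 64, 45, 79, 69, 83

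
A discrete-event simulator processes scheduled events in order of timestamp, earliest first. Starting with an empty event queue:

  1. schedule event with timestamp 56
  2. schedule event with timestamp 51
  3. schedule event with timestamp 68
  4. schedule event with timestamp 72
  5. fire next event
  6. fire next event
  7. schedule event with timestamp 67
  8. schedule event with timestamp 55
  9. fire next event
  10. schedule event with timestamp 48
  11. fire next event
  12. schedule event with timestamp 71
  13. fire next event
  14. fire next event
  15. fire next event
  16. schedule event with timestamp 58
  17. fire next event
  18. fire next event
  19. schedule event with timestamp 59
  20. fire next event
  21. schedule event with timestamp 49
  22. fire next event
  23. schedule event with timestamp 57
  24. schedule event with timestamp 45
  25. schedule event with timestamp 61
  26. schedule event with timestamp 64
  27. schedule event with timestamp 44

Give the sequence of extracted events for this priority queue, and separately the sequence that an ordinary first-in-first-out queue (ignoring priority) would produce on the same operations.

insert 56 → {56}
insert 51 → {51, 56}
insert 68 → {51, 56, 68}
insert 72 → {51, 56, 68, 72}
fire next event → 51; now {56, 68, 72}
fire next event → 56; now {68, 72}
insert 67 → {67, 68, 72}
insert 55 → {55, 67, 68, 72}
fire next event → 55; now {67, 68, 72}
insert 48 → {48, 67, 68, 72}
fire next event → 48; now {67, 68, 72}
insert 71 → {67, 68, 71, 72}
fire next event → 67; now {68, 71, 72}
fire next event → 68; now {71, 72}
fire next event → 71; now {72}
insert 58 → {58, 72}
fire next event → 58; now {72}
fire next event → 72; now {}
insert 59 → {59}
fire next event → 59; now {}
insert 49 → {49}
fire next event → 49; now {}
insert 57 → {57}
insert 45 → {45, 57}
insert 61 → {45, 57, 61}
insert 64 → {45, 57, 61, 64}
insert 44 → {44, 45, 57, 61, 64}

priority queue: 51, 56, 55, 48, 67, 68, 71, 58, 72, 59, 49; FIFO queue: 56, 51, 68, 72, 67, 55, 48, 71, 58, 59, 49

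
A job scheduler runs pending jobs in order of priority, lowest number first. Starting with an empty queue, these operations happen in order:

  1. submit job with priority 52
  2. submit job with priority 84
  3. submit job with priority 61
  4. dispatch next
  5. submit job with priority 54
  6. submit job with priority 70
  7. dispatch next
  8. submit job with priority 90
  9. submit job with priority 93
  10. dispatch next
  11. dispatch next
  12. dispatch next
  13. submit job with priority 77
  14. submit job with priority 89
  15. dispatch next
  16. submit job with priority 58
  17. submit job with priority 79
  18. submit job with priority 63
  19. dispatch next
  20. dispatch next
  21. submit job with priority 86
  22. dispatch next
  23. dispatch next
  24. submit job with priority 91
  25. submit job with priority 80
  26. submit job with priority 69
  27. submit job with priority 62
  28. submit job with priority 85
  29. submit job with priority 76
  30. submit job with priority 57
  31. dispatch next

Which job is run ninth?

79

insert 52 → {52}
insert 84 → {52, 84}
insert 61 → {52, 61, 84}
dispatch next → 52; now {61, 84}
insert 54 → {54, 61, 84}
insert 70 → {54, 61, 70, 84}
dispatch next → 54; now {61, 70, 84}
insert 90 → {61, 70, 84, 90}
insert 93 → {61, 70, 84, 90, 93}
dispatch next → 61; now {70, 84, 90, 93}
dispatch next → 70; now {84, 90, 93}
dispatch next → 84; now {90, 93}
insert 77 → {77, 90, 93}
insert 89 → {77, 89, 90, 93}
dispatch next → 77; now {89, 90, 93}
insert 58 → {58, 89, 90, 93}
insert 79 → {58, 79, 89, 90, 93}
insert 63 → {58, 63, 79, 89, 90, 93}
dispatch next → 58; now {63, 79, 89, 90, 93}
dispatch next → 63; now {79, 89, 90, 93}
insert 86 → {79, 86, 89, 90, 93}
dispatch next → 79; now {86, 89, 90, 93}
dispatch next → 86; now {89, 90, 93}
insert 91 → {89, 90, 91, 93}
insert 80 → {80, 89, 90, 91, 93}
insert 69 → {69, 80, 89, 90, 91, 93}
insert 62 → {62, 69, 80, 89, 90, 91, 93}
insert 85 → {62, 69, 80, 85, 89, 90, 91, 93}
insert 76 → {62, 69, 76, 80, 85, 89, 90, 91, 93}
insert 57 → {57, 62, 69, 76, 80, 85, 89, 90, 91, 93}
dispatch next → 57; now {62, 69, 76, 80, 85, 89, 90, 91, 93}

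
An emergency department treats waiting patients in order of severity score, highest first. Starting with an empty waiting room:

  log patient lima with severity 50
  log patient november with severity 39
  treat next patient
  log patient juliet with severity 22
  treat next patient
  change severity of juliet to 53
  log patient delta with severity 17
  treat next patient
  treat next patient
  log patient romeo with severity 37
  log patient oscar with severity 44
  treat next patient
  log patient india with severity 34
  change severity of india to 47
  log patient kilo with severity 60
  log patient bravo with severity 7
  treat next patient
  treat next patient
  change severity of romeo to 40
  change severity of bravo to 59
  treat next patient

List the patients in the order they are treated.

[lima, november, juliet, delta, oscar, kilo, india, bravo]

add lima (severity 50) → {lima:50}
add november (severity 39) → {lima:50, november:39}
treat next patient → lima; now {november:39}
add juliet (severity 22) → {november:39, juliet:22}
treat next patient → november; now {juliet:22}
update juliet to severity 53 → {juliet:53}
add delta (severity 17) → {juliet:53, delta:17}
treat next patient → juliet; now {delta:17}
treat next patient → delta; now {}
add romeo (severity 37) → {romeo:37}
add oscar (severity 44) → {oscar:44, romeo:37}
treat next patient → oscar; now {romeo:37}
add india (severity 34) → {romeo:37, india:34}
update india to severity 47 → {india:47, romeo:37}
add kilo (severity 60) → {kilo:60, india:47, romeo:37}
add bravo (severity 7) → {kilo:60, india:47, romeo:37, bravo:7}
treat next patient → kilo; now {india:47, romeo:37, bravo:7}
treat next patient → india; now {romeo:37, bravo:7}
update romeo to severity 40 → {romeo:40, bravo:7}
update bravo to severity 59 → {bravo:59, romeo:40}
treat next patient → bravo; now {romeo:40}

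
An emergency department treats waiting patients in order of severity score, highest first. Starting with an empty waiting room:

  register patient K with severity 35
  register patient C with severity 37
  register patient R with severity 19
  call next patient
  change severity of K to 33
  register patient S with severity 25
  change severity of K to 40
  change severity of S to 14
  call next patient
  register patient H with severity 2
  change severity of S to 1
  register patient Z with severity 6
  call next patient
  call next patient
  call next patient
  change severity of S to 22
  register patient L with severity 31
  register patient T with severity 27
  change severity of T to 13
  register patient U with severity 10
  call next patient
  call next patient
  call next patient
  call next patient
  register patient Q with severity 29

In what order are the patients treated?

add K (severity 35) → {K:35}
add C (severity 37) → {C:37, K:35}
add R (severity 19) → {C:37, K:35, R:19}
call next patient → C; now {K:35, R:19}
update K to severity 33 → {K:33, R:19}
add S (severity 25) → {K:33, S:25, R:19}
update K to severity 40 → {K:40, S:25, R:19}
update S to severity 14 → {K:40, R:19, S:14}
call next patient → K; now {R:19, S:14}
add H (severity 2) → {R:19, S:14, H:2}
update S to severity 1 → {R:19, H:2, S:1}
add Z (severity 6) → {R:19, Z:6, H:2, S:1}
call next patient → R; now {Z:6, H:2, S:1}
call next patient → Z; now {H:2, S:1}
call next patient → H; now {S:1}
update S to severity 22 → {S:22}
add L (severity 31) → {L:31, S:22}
add T (severity 27) → {L:31, T:27, S:22}
update T to severity 13 → {L:31, S:22, T:13}
add U (severity 10) → {L:31, S:22, T:13, U:10}
call next patient → L; now {S:22, T:13, U:10}
call next patient → S; now {T:13, U:10}
call next patient → T; now {U:10}
call next patient → U; now {}
add Q (severity 29) → {Q:29}

[C, K, R, Z, H, L, S, T, U]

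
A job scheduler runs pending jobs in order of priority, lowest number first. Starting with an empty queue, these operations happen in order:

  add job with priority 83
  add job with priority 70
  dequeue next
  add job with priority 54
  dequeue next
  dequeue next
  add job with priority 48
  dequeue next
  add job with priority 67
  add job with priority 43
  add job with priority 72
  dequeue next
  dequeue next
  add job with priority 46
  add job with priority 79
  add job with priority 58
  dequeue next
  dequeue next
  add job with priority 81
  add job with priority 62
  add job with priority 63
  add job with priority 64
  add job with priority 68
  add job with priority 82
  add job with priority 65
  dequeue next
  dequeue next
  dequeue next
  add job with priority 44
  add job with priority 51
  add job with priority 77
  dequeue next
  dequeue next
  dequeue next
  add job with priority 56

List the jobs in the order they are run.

70, 54, 83, 48, 43, 67, 46, 58, 62, 63, 64, 44, 51, 65

insert 83 → {83}
insert 70 → {70, 83}
dequeue next → 70; now {83}
insert 54 → {54, 83}
dequeue next → 54; now {83}
dequeue next → 83; now {}
insert 48 → {48}
dequeue next → 48; now {}
insert 67 → {67}
insert 43 → {43, 67}
insert 72 → {43, 67, 72}
dequeue next → 43; now {67, 72}
dequeue next → 67; now {72}
insert 46 → {46, 72}
insert 79 → {46, 72, 79}
insert 58 → {46, 58, 72, 79}
dequeue next → 46; now {58, 72, 79}
dequeue next → 58; now {72, 79}
insert 81 → {72, 79, 81}
insert 62 → {62, 72, 79, 81}
insert 63 → {62, 63, 72, 79, 81}
insert 64 → {62, 63, 64, 72, 79, 81}
insert 68 → {62, 63, 64, 68, 72, 79, 81}
insert 82 → {62, 63, 64, 68, 72, 79, 81, 82}
insert 65 → {62, 63, 64, 65, 68, 72, 79, 81, 82}
dequeue next → 62; now {63, 64, 65, 68, 72, 79, 81, 82}
dequeue next → 63; now {64, 65, 68, 72, 79, 81, 82}
dequeue next → 64; now {65, 68, 72, 79, 81, 82}
insert 44 → {44, 65, 68, 72, 79, 81, 82}
insert 51 → {44, 51, 65, 68, 72, 79, 81, 82}
insert 77 → {44, 51, 65, 68, 72, 77, 79, 81, 82}
dequeue next → 44; now {51, 65, 68, 72, 77, 79, 81, 82}
dequeue next → 51; now {65, 68, 72, 77, 79, 81, 82}
dequeue next → 65; now {68, 72, 77, 79, 81, 82}
insert 56 → {56, 68, 72, 77, 79, 81, 82}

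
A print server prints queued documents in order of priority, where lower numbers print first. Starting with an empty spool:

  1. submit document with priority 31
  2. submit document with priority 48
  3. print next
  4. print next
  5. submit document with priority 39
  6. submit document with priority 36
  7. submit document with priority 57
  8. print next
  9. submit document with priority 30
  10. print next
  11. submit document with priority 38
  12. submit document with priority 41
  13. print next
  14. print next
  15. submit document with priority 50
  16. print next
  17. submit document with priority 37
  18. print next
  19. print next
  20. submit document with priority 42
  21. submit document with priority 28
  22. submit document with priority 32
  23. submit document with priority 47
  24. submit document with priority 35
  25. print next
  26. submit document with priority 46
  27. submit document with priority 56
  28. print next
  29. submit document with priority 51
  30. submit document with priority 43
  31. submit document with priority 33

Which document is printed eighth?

insert 31 → {31}
insert 48 → {31, 48}
print next → 31; now {48}
print next → 48; now {}
insert 39 → {39}
insert 36 → {36, 39}
insert 57 → {36, 39, 57}
print next → 36; now {39, 57}
insert 30 → {30, 39, 57}
print next → 30; now {39, 57}
insert 38 → {38, 39, 57}
insert 41 → {38, 39, 41, 57}
print next → 38; now {39, 41, 57}
print next → 39; now {41, 57}
insert 50 → {41, 50, 57}
print next → 41; now {50, 57}
insert 37 → {37, 50, 57}
print next → 37; now {50, 57}
print next → 50; now {57}
insert 42 → {42, 57}
insert 28 → {28, 42, 57}
insert 32 → {28, 32, 42, 57}
insert 47 → {28, 32, 42, 47, 57}
insert 35 → {28, 32, 35, 42, 47, 57}
print next → 28; now {32, 35, 42, 47, 57}
insert 46 → {32, 35, 42, 46, 47, 57}
insert 56 → {32, 35, 42, 46, 47, 56, 57}
print next → 32; now {35, 42, 46, 47, 56, 57}
insert 51 → {35, 42, 46, 47, 51, 56, 57}
insert 43 → {35, 42, 43, 46, 47, 51, 56, 57}
insert 33 → {33, 35, 42, 43, 46, 47, 51, 56, 57}

37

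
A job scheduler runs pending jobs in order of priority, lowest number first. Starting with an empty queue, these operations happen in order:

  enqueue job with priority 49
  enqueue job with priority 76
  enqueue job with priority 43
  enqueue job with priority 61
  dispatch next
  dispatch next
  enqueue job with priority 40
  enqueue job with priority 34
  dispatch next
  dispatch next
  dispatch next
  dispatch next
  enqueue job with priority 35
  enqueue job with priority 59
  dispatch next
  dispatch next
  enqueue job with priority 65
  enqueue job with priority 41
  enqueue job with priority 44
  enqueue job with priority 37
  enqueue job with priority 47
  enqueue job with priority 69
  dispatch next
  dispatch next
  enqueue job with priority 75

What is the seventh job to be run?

insert 49 → {49}
insert 76 → {49, 76}
insert 43 → {43, 49, 76}
insert 61 → {43, 49, 61, 76}
dispatch next → 43; now {49, 61, 76}
dispatch next → 49; now {61, 76}
insert 40 → {40, 61, 76}
insert 34 → {34, 40, 61, 76}
dispatch next → 34; now {40, 61, 76}
dispatch next → 40; now {61, 76}
dispatch next → 61; now {76}
dispatch next → 76; now {}
insert 35 → {35}
insert 59 → {35, 59}
dispatch next → 35; now {59}
dispatch next → 59; now {}
insert 65 → {65}
insert 41 → {41, 65}
insert 44 → {41, 44, 65}
insert 37 → {37, 41, 44, 65}
insert 47 → {37, 41, 44, 47, 65}
insert 69 → {37, 41, 44, 47, 65, 69}
dispatch next → 37; now {41, 44, 47, 65, 69}
dispatch next → 41; now {44, 47, 65, 69}
insert 75 → {44, 47, 65, 69, 75}

35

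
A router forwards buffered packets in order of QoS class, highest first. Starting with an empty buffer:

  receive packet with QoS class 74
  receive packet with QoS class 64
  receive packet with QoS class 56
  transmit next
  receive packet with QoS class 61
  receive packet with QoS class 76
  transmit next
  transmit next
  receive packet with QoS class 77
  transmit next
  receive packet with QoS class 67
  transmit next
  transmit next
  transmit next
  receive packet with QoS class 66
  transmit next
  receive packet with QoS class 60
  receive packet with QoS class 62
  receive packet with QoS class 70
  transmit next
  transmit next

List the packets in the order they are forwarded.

insert 74 → {74}
insert 64 → {74, 64}
insert 56 → {74, 64, 56}
transmit next → 74; now {64, 56}
insert 61 → {64, 61, 56}
insert 76 → {76, 64, 61, 56}
transmit next → 76; now {64, 61, 56}
transmit next → 64; now {61, 56}
insert 77 → {77, 61, 56}
transmit next → 77; now {61, 56}
insert 67 → {67, 61, 56}
transmit next → 67; now {61, 56}
transmit next → 61; now {56}
transmit next → 56; now {}
insert 66 → {66}
transmit next → 66; now {}
insert 60 → {60}
insert 62 → {62, 60}
insert 70 → {70, 62, 60}
transmit next → 70; now {62, 60}
transmit next → 62; now {60}

[74, 76, 64, 77, 67, 61, 56, 66, 70, 62]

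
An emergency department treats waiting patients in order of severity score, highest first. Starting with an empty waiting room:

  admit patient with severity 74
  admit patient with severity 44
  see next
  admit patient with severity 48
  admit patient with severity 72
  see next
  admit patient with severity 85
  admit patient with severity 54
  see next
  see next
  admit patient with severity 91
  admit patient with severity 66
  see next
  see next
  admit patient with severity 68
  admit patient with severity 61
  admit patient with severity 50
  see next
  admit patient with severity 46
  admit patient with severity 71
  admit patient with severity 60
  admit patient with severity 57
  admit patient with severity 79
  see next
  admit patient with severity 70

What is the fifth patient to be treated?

insert 74 → {74}
insert 44 → {74, 44}
see next → 74; now {44}
insert 48 → {48, 44}
insert 72 → {72, 48, 44}
see next → 72; now {48, 44}
insert 85 → {85, 48, 44}
insert 54 → {85, 54, 48, 44}
see next → 85; now {54, 48, 44}
see next → 54; now {48, 44}
insert 91 → {91, 48, 44}
insert 66 → {91, 66, 48, 44}
see next → 91; now {66, 48, 44}
see next → 66; now {48, 44}
insert 68 → {68, 48, 44}
insert 61 → {68, 61, 48, 44}
insert 50 → {68, 61, 50, 48, 44}
see next → 68; now {61, 50, 48, 44}
insert 46 → {61, 50, 48, 46, 44}
insert 71 → {71, 61, 50, 48, 46, 44}
insert 60 → {71, 61, 60, 50, 48, 46, 44}
insert 57 → {71, 61, 60, 57, 50, 48, 46, 44}
insert 79 → {79, 71, 61, 60, 57, 50, 48, 46, 44}
see next → 79; now {71, 61, 60, 57, 50, 48, 46, 44}
insert 70 → {71, 70, 61, 60, 57, 50, 48, 46, 44}

91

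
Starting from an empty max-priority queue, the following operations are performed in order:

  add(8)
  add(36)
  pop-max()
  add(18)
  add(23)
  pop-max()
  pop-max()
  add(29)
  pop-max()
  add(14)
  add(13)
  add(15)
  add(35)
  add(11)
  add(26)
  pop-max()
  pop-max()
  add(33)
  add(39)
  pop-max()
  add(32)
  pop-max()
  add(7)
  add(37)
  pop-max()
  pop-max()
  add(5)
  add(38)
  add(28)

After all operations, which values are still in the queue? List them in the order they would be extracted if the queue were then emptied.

insert 8 → {8}
insert 36 → {36, 8}
pop-max → 36; now {8}
insert 18 → {18, 8}
insert 23 → {23, 18, 8}
pop-max → 23; now {18, 8}
pop-max → 18; now {8}
insert 29 → {29, 8}
pop-max → 29; now {8}
insert 14 → {14, 8}
insert 13 → {14, 13, 8}
insert 15 → {15, 14, 13, 8}
insert 35 → {35, 15, 14, 13, 8}
insert 11 → {35, 15, 14, 13, 11, 8}
insert 26 → {35, 26, 15, 14, 13, 11, 8}
pop-max → 35; now {26, 15, 14, 13, 11, 8}
pop-max → 26; now {15, 14, 13, 11, 8}
insert 33 → {33, 15, 14, 13, 11, 8}
insert 39 → {39, 33, 15, 14, 13, 11, 8}
pop-max → 39; now {33, 15, 14, 13, 11, 8}
insert 32 → {33, 32, 15, 14, 13, 11, 8}
pop-max → 33; now {32, 15, 14, 13, 11, 8}
insert 7 → {32, 15, 14, 13, 11, 8, 7}
insert 37 → {37, 32, 15, 14, 13, 11, 8, 7}
pop-max → 37; now {32, 15, 14, 13, 11, 8, 7}
pop-max → 32; now {15, 14, 13, 11, 8, 7}
insert 5 → {15, 14, 13, 11, 8, 7, 5}
insert 38 → {38, 15, 14, 13, 11, 8, 7, 5}
insert 28 → {38, 28, 15, 14, 13, 11, 8, 7, 5}

38 → 28 → 15 → 14 → 13 → 11 → 8 → 7 → 5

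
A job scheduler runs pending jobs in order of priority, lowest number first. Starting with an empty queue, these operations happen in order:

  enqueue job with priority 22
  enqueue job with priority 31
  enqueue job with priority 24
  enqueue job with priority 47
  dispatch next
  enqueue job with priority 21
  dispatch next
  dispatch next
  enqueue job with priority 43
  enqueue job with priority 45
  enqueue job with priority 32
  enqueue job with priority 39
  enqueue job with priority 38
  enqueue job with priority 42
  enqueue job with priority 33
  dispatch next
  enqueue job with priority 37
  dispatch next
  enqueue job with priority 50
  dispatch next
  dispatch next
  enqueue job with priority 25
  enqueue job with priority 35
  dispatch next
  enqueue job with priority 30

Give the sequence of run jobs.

insert 22 → {22}
insert 31 → {22, 31}
insert 24 → {22, 24, 31}
insert 47 → {22, 24, 31, 47}
dispatch next → 22; now {24, 31, 47}
insert 21 → {21, 24, 31, 47}
dispatch next → 21; now {24, 31, 47}
dispatch next → 24; now {31, 47}
insert 43 → {31, 43, 47}
insert 45 → {31, 43, 45, 47}
insert 32 → {31, 32, 43, 45, 47}
insert 39 → {31, 32, 39, 43, 45, 47}
insert 38 → {31, 32, 38, 39, 43, 45, 47}
insert 42 → {31, 32, 38, 39, 42, 43, 45, 47}
insert 33 → {31, 32, 33, 38, 39, 42, 43, 45, 47}
dispatch next → 31; now {32, 33, 38, 39, 42, 43, 45, 47}
insert 37 → {32, 33, 37, 38, 39, 42, 43, 45, 47}
dispatch next → 32; now {33, 37, 38, 39, 42, 43, 45, 47}
insert 50 → {33, 37, 38, 39, 42, 43, 45, 47, 50}
dispatch next → 33; now {37, 38, 39, 42, 43, 45, 47, 50}
dispatch next → 37; now {38, 39, 42, 43, 45, 47, 50}
insert 25 → {25, 38, 39, 42, 43, 45, 47, 50}
insert 35 → {25, 35, 38, 39, 42, 43, 45, 47, 50}
dispatch next → 25; now {35, 38, 39, 42, 43, 45, 47, 50}
insert 30 → {30, 35, 38, 39, 42, 43, 45, 47, 50}

[22, 21, 24, 31, 32, 33, 37, 25]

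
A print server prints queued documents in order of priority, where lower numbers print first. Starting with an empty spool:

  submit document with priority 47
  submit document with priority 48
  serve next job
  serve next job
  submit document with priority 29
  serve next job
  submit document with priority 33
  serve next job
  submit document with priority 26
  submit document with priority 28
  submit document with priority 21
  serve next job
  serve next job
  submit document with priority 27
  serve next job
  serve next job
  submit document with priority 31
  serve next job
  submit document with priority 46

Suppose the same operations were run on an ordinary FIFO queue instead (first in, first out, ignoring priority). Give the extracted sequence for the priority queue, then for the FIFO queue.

insert 47 → {47}
insert 48 → {47, 48}
serve next job → 47; now {48}
serve next job → 48; now {}
insert 29 → {29}
serve next job → 29; now {}
insert 33 → {33}
serve next job → 33; now {}
insert 26 → {26}
insert 28 → {26, 28}
insert 21 → {21, 26, 28}
serve next job → 21; now {26, 28}
serve next job → 26; now {28}
insert 27 → {27, 28}
serve next job → 27; now {28}
serve next job → 28; now {}
insert 31 → {31}
serve next job → 31; now {}
insert 46 → {46}

priority queue: [47, 48, 29, 33, 21, 26, 27, 28, 31]; FIFO queue: 47, 48, 29, 33, 26, 28, 21, 27, 31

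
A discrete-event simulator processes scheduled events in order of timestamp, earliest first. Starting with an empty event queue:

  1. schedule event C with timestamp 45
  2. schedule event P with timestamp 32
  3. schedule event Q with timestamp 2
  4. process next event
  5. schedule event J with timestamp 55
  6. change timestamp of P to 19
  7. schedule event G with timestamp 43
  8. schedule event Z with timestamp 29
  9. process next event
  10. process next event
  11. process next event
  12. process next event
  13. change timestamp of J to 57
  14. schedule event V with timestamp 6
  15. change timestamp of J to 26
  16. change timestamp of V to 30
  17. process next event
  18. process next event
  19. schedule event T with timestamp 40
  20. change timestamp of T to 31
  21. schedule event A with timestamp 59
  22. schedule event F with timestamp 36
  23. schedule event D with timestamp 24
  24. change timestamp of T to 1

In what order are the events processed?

add C (timestamp 45) → {C:45}
add P (timestamp 32) → {P:32, C:45}
add Q (timestamp 2) → {Q:2, P:32, C:45}
process next event → Q; now {P:32, C:45}
add J (timestamp 55) → {P:32, C:45, J:55}
update P to timestamp 19 → {P:19, C:45, J:55}
add G (timestamp 43) → {P:19, G:43, C:45, J:55}
add Z (timestamp 29) → {P:19, Z:29, G:43, C:45, J:55}
process next event → P; now {Z:29, G:43, C:45, J:55}
process next event → Z; now {G:43, C:45, J:55}
process next event → G; now {C:45, J:55}
process next event → C; now {J:55}
update J to timestamp 57 → {J:57}
add V (timestamp 6) → {V:6, J:57}
update J to timestamp 26 → {V:6, J:26}
update V to timestamp 30 → {J:26, V:30}
process next event → J; now {V:30}
process next event → V; now {}
add T (timestamp 40) → {T:40}
update T to timestamp 31 → {T:31}
add A (timestamp 59) → {T:31, A:59}
add F (timestamp 36) → {T:31, F:36, A:59}
add D (timestamp 24) → {D:24, T:31, F:36, A:59}
update T to timestamp 1 → {T:1, D:24, F:36, A:59}

Q, P, Z, G, C, J, V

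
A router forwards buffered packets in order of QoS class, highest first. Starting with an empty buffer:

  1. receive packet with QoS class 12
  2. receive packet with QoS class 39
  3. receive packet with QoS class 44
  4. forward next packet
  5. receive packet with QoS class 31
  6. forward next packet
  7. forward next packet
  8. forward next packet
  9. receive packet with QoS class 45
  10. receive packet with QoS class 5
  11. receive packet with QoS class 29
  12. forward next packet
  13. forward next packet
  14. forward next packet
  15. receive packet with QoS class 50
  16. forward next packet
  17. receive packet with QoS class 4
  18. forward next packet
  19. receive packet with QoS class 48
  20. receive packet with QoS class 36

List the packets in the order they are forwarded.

insert 12 → {12}
insert 39 → {39, 12}
insert 44 → {44, 39, 12}
forward next packet → 44; now {39, 12}
insert 31 → {39, 31, 12}
forward next packet → 39; now {31, 12}
forward next packet → 31; now {12}
forward next packet → 12; now {}
insert 45 → {45}
insert 5 → {45, 5}
insert 29 → {45, 29, 5}
forward next packet → 45; now {29, 5}
forward next packet → 29; now {5}
forward next packet → 5; now {}
insert 50 → {50}
forward next packet → 50; now {}
insert 4 → {4}
forward next packet → 4; now {}
insert 48 → {48}
insert 36 → {48, 36}

44 → 39 → 31 → 12 → 45 → 29 → 5 → 50 → 4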